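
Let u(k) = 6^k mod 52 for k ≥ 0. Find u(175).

20

Listing terms: u(0) = 1; u(1) = 6; u(2) = 36; u(3) = 8; u(4) = 48; u(5) = 28; u(6) = 12; u(7) = 20; u(8) = 16; u(9) = 44; u(10) = 4; u(11) = 24; u(12) = 40; u(13) = 32; u(14) = 36.
Since u(14) = u(2) = 36, the sequence is eventually periodic: after a pre-period of length 2 it cycles with period 12.
For k ≥ 2, u(k) depends only on (k - 2) mod 12. (175 - 2) mod 12 = 5, so u(175) = u(7) = 20.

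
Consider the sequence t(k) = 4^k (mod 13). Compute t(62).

3

Computing terms: t(1) = 4, t(2) = 3, t(3) = 12, t(4) = 9, t(5) = 10, t(6) = 1, t(7) = 4.
The sequence repeats with period 6.
So t(62) = t(1 + ((62-1) mod 6)) = t(2) = 3.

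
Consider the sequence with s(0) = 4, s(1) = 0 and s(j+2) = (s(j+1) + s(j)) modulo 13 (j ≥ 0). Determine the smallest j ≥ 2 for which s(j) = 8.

Computing terms: s(0) = 4, s(1) = 0, s(2) = 4, s(3) = 4, s(4) = 8, s(5) = 12, s(6) = 7, s(7) = 6, s(8) = 0, s(9) = 6, s(10) = 6, s(11) = 12, s(12) = 5, s(13) = 4, s(14) = 9, s(15) = 0, s(16) = 9, s(17) = 9, s(18) = 5, s(19) = 1, s(20) = 6, s(21) = 7, s(22) = 0, s(23) = 7, s(24) = 7, s(25) = 1, s(26) = 8, s(27) = 9, s(28) = 4, s(29) = 0.
The sequence repeats with period 28.
The value 8 first appears (with j ≥ 2) at s(4).

4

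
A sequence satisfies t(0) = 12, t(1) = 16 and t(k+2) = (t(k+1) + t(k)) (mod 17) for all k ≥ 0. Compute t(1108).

t(0) = 12,  t(1) = 16,  t(2) = 11,  t(3) = 10,  t(4) = 4,  t(5) = 14,  t(6) = 1,  t(7) = 15,  t(8) = 16,  t(9) = 14,  t(10) = 13,  t(11) = 10,  t(12) = 6,  t(13) = 16,  t(14) = 5,  t(15) = 4,  t(16) = 9,  t(17) = 13,  t(18) = 5,  t(19) = 1,  t(20) = 6,  t(21) = 7,  t(22) = 13,  t(23) = 3,  t(24) = 16,  t(25) = 2,  t(26) = 1,  t(27) = 3,  t(28) = 4,  t(29) = 7,  t(30) = 11,  t(31) = 1,  t(32) = 12,  t(33) = 13,  t(34) = 8,  t(35) = 4,  t(36) = 12,  t(37) = 16.
The sequence repeats with period 36.
(1108 - 0) mod 36 = 28, so t(1108) = t(28) = 4.

4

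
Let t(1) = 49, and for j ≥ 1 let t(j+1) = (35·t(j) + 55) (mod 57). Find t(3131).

43

t(1) = 49,  t(2) = 3,  t(3) = 46,  t(4) = 12,  t(5) = 19,  t(6) = 36,  t(7) = 4,  t(8) = 24,  t(9) = 40,  t(10) = 30,  t(11) = 22,  t(12) = 27,  t(13) = 31,  t(14) = 0,  t(15) = 55,  t(16) = 42,  t(17) = 43,  t(18) = 21,  t(19) = 49.
The sequence repeats with period 18.
So t(3131) = t(1 + ((3131-1) mod 18)) = t(17) = 43.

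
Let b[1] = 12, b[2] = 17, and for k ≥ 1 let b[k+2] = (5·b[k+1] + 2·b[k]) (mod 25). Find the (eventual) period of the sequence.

40

Computing terms: b[1] = 12,  b[2] = 17,  b[3] = 9,  b[4] = 4,  b[5] = 13,  b[6] = 23,  b[7] = 16,  b[8] = 1,  b[9] = 12,  b[10] = 12,  b[11] = 9,  b[12] = 19,  b[13] = 13,  b[14] = 3,  b[15] = 16,  b[16] = 11,  b[17] = 12,  b[18] = 7,  b[19] = 9,  b[20] = 9,  b[21] = 13,  b[22] = 8,  b[23] = 16,  b[24] = 21,  b[25] = 12,  b[26] = 2,  b[27] = 9,  b[28] = 24,  b[29] = 13,  b[30] = 13,  b[31] = 16,  b[32] = 6,  b[33] = 12,  b[34] = 22,  b[35] = 9,  b[36] = 14,  b[37] = 13,  b[38] = 18,  b[39] = 16,  b[40] = 16,  b[41] = 12,  b[42] = 17.
The sequence repeats with period 40.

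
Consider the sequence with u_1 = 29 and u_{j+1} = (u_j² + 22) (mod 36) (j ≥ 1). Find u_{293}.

Computing terms: u_1 = 29; u_2 = 35; u_3 = 23; u_4 = 11; u_5 = 35.
Since u_5 = u_2 = 35, the sequence is eventually periodic: after a pre-period of length 1 it cycles with period 3.
For j ≥ 2, u_j depends only on (j - 2) mod 3. (293 - 2) mod 3 = 0, so u_{293} = u_2 = 35.

35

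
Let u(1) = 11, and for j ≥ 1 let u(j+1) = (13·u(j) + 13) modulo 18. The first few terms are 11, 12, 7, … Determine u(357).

1

Listing terms: u(1) = 11; u(2) = 12; u(3) = 7; u(4) = 14; u(5) = 15; u(6) = 10; u(7) = 17; u(8) = 0; u(9) = 13; u(10) = 2; u(11) = 3; u(12) = 16; u(13) = 5; u(14) = 6; u(15) = 1; u(16) = 8; u(17) = 9; u(18) = 4; u(19) = 11.
Since u(19) = u(1) = 11, the sequence is periodic with period 18.
So u(357) = u(1 + ((357-1) mod 18)) = u(15) = 1.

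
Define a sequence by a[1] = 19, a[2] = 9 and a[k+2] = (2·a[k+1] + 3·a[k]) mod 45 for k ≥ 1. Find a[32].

42

Computing terms: a[1] = 19, a[2] = 9, a[3] = 30, a[4] = 42, a[5] = 39, a[6] = 24, a[7] = 30, a[8] = 42.
Since (a[7], a[8]) = (a[3], a[4]) = (30, 42) (two consecutive terms determine the rest), the sequence is eventually periodic: after a pre-period of length 2 it cycles with period 4.
For k ≥ 3, a[k] depends only on (k - 3) mod 4. (32 - 3) mod 4 = 1, so a[32] = a[4] = 42.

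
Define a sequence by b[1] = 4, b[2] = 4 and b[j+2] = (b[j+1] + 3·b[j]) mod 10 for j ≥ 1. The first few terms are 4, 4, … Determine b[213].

Computing terms: b[1] = 4; b[2] = 4; b[3] = 6; b[4] = 8; b[5] = 6; b[6] = 0; b[7] = 8; b[8] = 8; b[9] = 2; b[10] = 6; b[11] = 2; b[12] = 0; b[13] = 6; b[14] = 6; b[15] = 4; b[16] = 2; b[17] = 4; b[18] = 0; b[19] = 2; b[20] = 2; b[21] = 8; b[22] = 4; b[23] = 8; b[24] = 0; b[25] = 4; b[26] = 4.
Since (b[25], b[26]) = (b[1], b[2]) = (4, 4) (two consecutive terms determine the rest), the sequence is periodic with period 24.
So b[213] = b[1 + ((213-1) mod 24)] = b[21] = 8.

8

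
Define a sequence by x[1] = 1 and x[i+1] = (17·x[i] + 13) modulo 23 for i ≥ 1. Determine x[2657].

x[1] = 1, x[2] = 7, x[3] = 17, x[4] = 3, x[5] = 18, x[6] = 20, x[7] = 8, x[8] = 11, x[9] = 16, x[10] = 9, x[11] = 5, x[12] = 6, x[13] = 0, x[14] = 13, x[15] = 4, x[16] = 12, x[17] = 10, x[18] = 22, x[19] = 19, x[20] = 14, x[21] = 21, x[22] = 2, x[23] = 1.
Since x[23] = x[1] = 1, the sequence is periodic with period 22.
(2657 - 1) mod 22 = 16, so x[2657] = x[17] = 10.

10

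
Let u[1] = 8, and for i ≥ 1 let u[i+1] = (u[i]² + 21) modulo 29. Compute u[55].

8

Listing terms: u[1] = 8,  u[2] = 27,  u[3] = 25,  u[4] = 8.
The sequence repeats with period 3.
(55 - 1) mod 3 = 0, so u[55] = u[1] = 8.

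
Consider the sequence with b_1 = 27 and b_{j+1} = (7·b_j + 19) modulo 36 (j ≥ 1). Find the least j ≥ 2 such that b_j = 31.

5

b_1 = 27; b_2 = 28; b_3 = 35; b_4 = 12; b_5 = 31; b_6 = 20; b_7 = 15; b_8 = 16; b_9 = 23; b_{10} = 0; b_{11} = 19; b_{12} = 8; b_{13} = 3; b_{14} = 4; b_{15} = 11; b_{16} = 24; b_{17} = 7; b_{18} = 32; b_{19} = 27.
The sequence repeats with period 18.
The value 31 first appears (with j ≥ 2) at b_5.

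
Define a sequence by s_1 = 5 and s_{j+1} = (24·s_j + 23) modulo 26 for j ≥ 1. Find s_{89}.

17

Computing terms: s_1 = 5, s_2 = 13, s_3 = 23, s_4 = 3, s_5 = 17, s_6 = 15, s_7 = 19, s_8 = 11, s_9 = 1, s_{10} = 21, s_{11} = 7, s_{12} = 9, s_{13} = 5.
Since s_{13} = s_1 = 5, the sequence is periodic with period 12.
So s_{89} = s_{1 + ((89-1) mod 12)} = s_5 = 17.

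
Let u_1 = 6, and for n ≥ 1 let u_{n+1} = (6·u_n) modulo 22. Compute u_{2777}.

Computing terms: u_1 = 6; u_2 = 14; u_3 = 18; u_4 = 20; u_5 = 10; u_6 = 16; u_7 = 8; u_8 = 4; u_9 = 2; u_{10} = 12; u_{11} = 6.
The sequence repeats with period 10.
So u_{2777} = u_{1 + ((2777-1) mod 10)} = u_7 = 8.

8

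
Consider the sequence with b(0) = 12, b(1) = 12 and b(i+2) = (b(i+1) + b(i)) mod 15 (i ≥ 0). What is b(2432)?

6

We have b(0) = 12,  b(1) = 12,  b(2) = 9,  b(3) = 6,  b(4) = 0,  b(5) = 6,  b(6) = 6,  b(7) = 12,  b(8) = 3,  b(9) = 0,  b(10) = 3,  b(11) = 3,  b(12) = 6,  b(13) = 9,  b(14) = 0,  b(15) = 9,  b(16) = 9,  b(17) = 3,  b(18) = 12,  b(19) = 0,  b(20) = 12,  b(21) = 12.
The sequence repeats with period 20.
(2432 - 0) mod 20 = 12, so b(2432) = b(12) = 6.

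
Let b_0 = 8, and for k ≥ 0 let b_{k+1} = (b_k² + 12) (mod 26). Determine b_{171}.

8

Computing terms: b_0 = 8; b_1 = 24; b_2 = 16; b_3 = 8.
The sequence repeats with period 3.
So b_{171} = b_{0 + ((171-0) mod 3)} = b_0 = 8.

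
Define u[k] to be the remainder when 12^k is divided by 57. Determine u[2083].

Listing terms: u[1] = 12,  u[2] = 30,  u[3] = 18,  u[4] = 45,  u[5] = 27,  u[6] = 39,  u[7] = 12.
Since u[7] = u[1] = 12, the sequence is periodic with period 6.
(2083 - 1) mod 6 = 0, so u[2083] = u[1] = 12.

12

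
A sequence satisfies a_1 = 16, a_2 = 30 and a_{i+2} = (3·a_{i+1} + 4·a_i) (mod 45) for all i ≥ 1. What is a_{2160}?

We have a_1 = 16,  a_2 = 30,  a_3 = 19,  a_4 = 42,  a_5 = 22,  a_6 = 9,  a_7 = 25,  a_8 = 21,  a_9 = 28,  a_{10} = 33,  a_{11} = 31,  a_{12} = 0,  a_{13} = 34,  a_{14} = 12,  a_{15} = 37,  a_{16} = 24,  a_{17} = 40,  a_{18} = 36,  a_{19} = 43,  a_{20} = 3,  a_{21} = 1,  a_{22} = 15,  a_{23} = 4,  a_{24} = 27,  a_{25} = 7,  a_{26} = 39,  a_{27} = 10,  a_{28} = 6,  a_{29} = 13,  a_{30} = 18,  a_{31} = 16,  a_{32} = 30.
Since (a_{31}, a_{32}) = (a_1, a_2) = (16, 30) (two consecutive terms determine the rest), the sequence is periodic with period 30.
(2160 - 1) mod 30 = 29, so a_{2160} = a_{30} = 18.

18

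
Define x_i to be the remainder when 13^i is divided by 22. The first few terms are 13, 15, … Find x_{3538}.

We have x_1 = 13, x_2 = 15, x_3 = 19, x_4 = 5, x_5 = 21, x_6 = 9, x_7 = 7, x_8 = 3, x_9 = 17, x_{10} = 1, x_{11} = 13.
The sequence repeats with period 10.
So x_{3538} = x_{1 + ((3538-1) mod 10)} = x_8 = 3.

3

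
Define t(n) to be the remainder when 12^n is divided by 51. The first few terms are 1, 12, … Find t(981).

We have t(0) = 1, t(1) = 12, t(2) = 42, t(3) = 45, t(4) = 30, t(5) = 3, t(6) = 36, t(7) = 24, t(8) = 33, t(9) = 39, t(10) = 9, t(11) = 6, t(12) = 21, t(13) = 48, t(14) = 15, t(15) = 27, t(16) = 18, t(17) = 12.
Since t(17) = t(1) = 12, the sequence is eventually periodic: after a pre-period of length 1 it cycles with period 16.
For n ≥ 1, t(n) depends only on (n - 1) mod 16. (981 - 1) mod 16 = 4, so t(981) = t(5) = 3.

3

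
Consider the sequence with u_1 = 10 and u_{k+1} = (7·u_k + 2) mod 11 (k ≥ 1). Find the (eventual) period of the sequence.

Computing terms: u_1 = 10,  u_2 = 6,  u_3 = 0,  u_4 = 2,  u_5 = 5,  u_6 = 4,  u_7 = 8,  u_8 = 3,  u_9 = 1,  u_{10} = 9,  u_{11} = 10.
The sequence repeats with period 10.

10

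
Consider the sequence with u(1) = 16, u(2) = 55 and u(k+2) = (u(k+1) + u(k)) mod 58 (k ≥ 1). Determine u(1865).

Computing terms: u(1) = 16, u(2) = 55, u(3) = 13, u(4) = 10, u(5) = 23, u(6) = 33, u(7) = 56, u(8) = 31, u(9) = 29, u(10) = 2, u(11) = 31, u(12) = 33, u(13) = 6, u(14) = 39, u(15) = 45, u(16) = 26, u(17) = 13, u(18) = 39, u(19) = 52, u(20) = 33, u(21) = 27, u(22) = 2, u(23) = 29, u(24) = 31, u(25) = 2, u(26) = 33, u(27) = 35, u(28) = 10, u(29) = 45, u(30) = 55, u(31) = 42, u(32) = 39, u(33) = 23, u(34) = 4, u(35) = 27, u(36) = 31, u(37) = 0, u(38) = 31, u(39) = 31, u(40) = 4, u(41) = 35, u(42) = 39, u(43) = 16, u(44) = 55.
The sequence repeats with period 42.
So u(1865) = u(1 + ((1865-1) mod 42)) = u(17) = 13.

13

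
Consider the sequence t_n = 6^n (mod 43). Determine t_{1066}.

6

We have t_1 = 6,  t_2 = 36,  t_3 = 1,  t_4 = 6.
Since t_4 = t_1 = 6, the sequence is periodic with period 3.
(1066 - 1) mod 3 = 0, so t_{1066} = t_1 = 6.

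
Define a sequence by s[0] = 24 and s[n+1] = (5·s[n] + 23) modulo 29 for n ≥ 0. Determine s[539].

8

s[0] = 24,  s[1] = 27,  s[2] = 13,  s[3] = 1,  s[4] = 28,  s[5] = 18,  s[6] = 26,  s[7] = 8,  s[8] = 5,  s[9] = 19,  s[10] = 2,  s[11] = 4,  s[12] = 14,  s[13] = 6,  s[14] = 24.
Since s[14] = s[0] = 24, the sequence is periodic with period 14.
So s[539] = s[0 + ((539-0) mod 14)] = s[7] = 8.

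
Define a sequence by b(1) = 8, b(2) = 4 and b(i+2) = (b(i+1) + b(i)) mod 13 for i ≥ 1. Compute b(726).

10

Computing terms: b(1) = 8; b(2) = 4; b(3) = 12; b(4) = 3; b(5) = 2; b(6) = 5; b(7) = 7; b(8) = 12; b(9) = 6; b(10) = 5; b(11) = 11; b(12) = 3; b(13) = 1; b(14) = 4; b(15) = 5; b(16) = 9; b(17) = 1; b(18) = 10; b(19) = 11; b(20) = 8; b(21) = 6; b(22) = 1; b(23) = 7; b(24) = 8; b(25) = 2; b(26) = 10; b(27) = 12; b(28) = 9; b(29) = 8; b(30) = 4.
The sequence repeats with period 28.
(726 - 1) mod 28 = 25, so b(726) = b(26) = 10.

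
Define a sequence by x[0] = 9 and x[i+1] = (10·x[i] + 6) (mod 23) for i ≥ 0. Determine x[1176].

We have x[0] = 9, x[1] = 4, x[2] = 0, x[3] = 6, x[4] = 20, x[5] = 22, x[6] = 19, x[7] = 12, x[8] = 11, x[9] = 1, x[10] = 16, x[11] = 5, x[12] = 10, x[13] = 14, x[14] = 8, x[15] = 17, x[16] = 15, x[17] = 18, x[18] = 2, x[19] = 3, x[20] = 13, x[21] = 21, x[22] = 9.
Since x[22] = x[0] = 9, the sequence is periodic with period 22.
(1176 - 0) mod 22 = 10, so x[1176] = x[10] = 16.

16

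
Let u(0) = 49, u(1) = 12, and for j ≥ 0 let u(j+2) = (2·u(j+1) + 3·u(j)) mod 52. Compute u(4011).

Listing terms: u(0) = 49,  u(1) = 12,  u(2) = 15,  u(3) = 14,  u(4) = 21,  u(5) = 32,  u(6) = 23,  u(7) = 38,  u(8) = 41,  u(9) = 40,  u(10) = 47,  u(11) = 6,  u(12) = 49,  u(13) = 12.
Since (u(12), u(13)) = (u(0), u(1)) = (49, 12) (two consecutive terms determine the rest), the sequence is periodic with period 12.
(4011 - 0) mod 12 = 3, so u(4011) = u(3) = 14.

14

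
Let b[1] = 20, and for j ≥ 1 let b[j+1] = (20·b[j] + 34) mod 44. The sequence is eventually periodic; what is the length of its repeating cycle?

5

Listing terms: b[1] = 20; b[2] = 38; b[3] = 2; b[4] = 30; b[5] = 18; b[6] = 42; b[7] = 38.
Since b[7] = b[2] = 38, the sequence is eventually periodic: after a pre-period of length 1 it cycles with period 5.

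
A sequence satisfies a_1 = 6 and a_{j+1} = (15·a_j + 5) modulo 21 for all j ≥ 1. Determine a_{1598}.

Computing terms: a_1 = 6; a_2 = 11; a_3 = 2; a_4 = 14; a_5 = 5; a_6 = 17; a_7 = 8; a_8 = 20; a_9 = 11.
Since a_9 = a_2 = 11, the sequence is eventually periodic: after a pre-period of length 1 it cycles with period 7.
For j ≥ 2, a_j depends only on (j - 2) mod 7. (1598 - 2) mod 7 = 0, so a_{1598} = a_2 = 11.

11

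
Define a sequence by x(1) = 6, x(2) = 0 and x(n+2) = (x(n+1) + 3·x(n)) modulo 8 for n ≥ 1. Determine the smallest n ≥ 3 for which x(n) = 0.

5

x(1) = 6, x(2) = 0, x(3) = 2, x(4) = 2, x(5) = 0, x(6) = 6, x(7) = 6, x(8) = 0.
The sequence repeats with period 6.
The value 0 first appears (with n ≥ 3) at x(5).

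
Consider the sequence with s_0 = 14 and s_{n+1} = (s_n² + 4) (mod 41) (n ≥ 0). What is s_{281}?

36

s_0 = 14; s_1 = 36; s_2 = 29; s_3 = 25; s_4 = 14.
The sequence repeats with period 4.
(281 - 0) mod 4 = 1, so s_{281} = s_1 = 36.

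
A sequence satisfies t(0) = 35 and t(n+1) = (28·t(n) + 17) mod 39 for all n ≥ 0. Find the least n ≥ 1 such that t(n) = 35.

3

t(0) = 35,  t(1) = 22,  t(2) = 9,  t(3) = 35.
The sequence repeats with period 3.
The value 35 next appears (with n ≥ 1) at t(3).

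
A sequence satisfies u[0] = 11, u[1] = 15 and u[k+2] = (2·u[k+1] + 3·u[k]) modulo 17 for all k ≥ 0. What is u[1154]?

We have u[0] = 11,  u[1] = 15,  u[2] = 12,  u[3] = 1,  u[4] = 4,  u[5] = 11,  u[6] = 0,  u[7] = 16,  u[8] = 15,  u[9] = 10,  u[10] = 14,  u[11] = 7,  u[12] = 5,  u[13] = 14,  u[14] = 9,  u[15] = 9,  u[16] = 11,  u[17] = 15.
Since (u[16], u[17]) = (u[0], u[1]) = (11, 15) (two consecutive terms determine the rest), the sequence is periodic with period 16.
So u[1154] = u[0 + ((1154-0) mod 16)] = u[2] = 12.

12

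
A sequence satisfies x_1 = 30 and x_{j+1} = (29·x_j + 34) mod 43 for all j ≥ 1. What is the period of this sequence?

42

Listing terms: x_1 = 30, x_2 = 1, x_3 = 20, x_4 = 12, x_5 = 38, x_6 = 18, x_7 = 40, x_8 = 33, x_9 = 2, x_{10} = 6, x_{11} = 36, x_{12} = 3, x_{13} = 35, x_{14} = 17, x_{15} = 11, x_{16} = 9, x_{17} = 37, x_{18} = 32, x_{19} = 16, x_{20} = 25, x_{21} = 28, x_{22} = 29, x_{23} = 15, x_{24} = 39, x_{25} = 4, x_{26} = 21, x_{27} = 41, x_{28} = 19, x_{29} = 26, x_{30} = 14, x_{31} = 10, x_{32} = 23, x_{33} = 13, x_{34} = 24, x_{35} = 42, x_{36} = 5, x_{37} = 7, x_{38} = 22, x_{39} = 27, x_{40} = 0, x_{41} = 34, x_{42} = 31, x_{43} = 30.
The sequence repeats with period 42.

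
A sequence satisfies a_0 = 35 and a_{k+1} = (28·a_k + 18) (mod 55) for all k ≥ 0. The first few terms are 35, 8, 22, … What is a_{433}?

18

We have a_0 = 35; a_1 = 8; a_2 = 22; a_3 = 29; a_4 = 5; a_5 = 48; a_6 = 42; a_7 = 39; a_8 = 10; a_9 = 23; a_{10} = 2; a_{11} = 19; a_{12} = 0; a_{13} = 18; a_{14} = 27; a_{15} = 4; a_{16} = 20; a_{17} = 28; a_{18} = 32; a_{19} = 34; a_{20} = 35.
The sequence repeats with period 20.
So a_{433} = a_{0 + ((433-0) mod 20)} = a_{13} = 18.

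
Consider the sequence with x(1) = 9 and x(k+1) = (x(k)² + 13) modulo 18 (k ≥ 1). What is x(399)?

11

Listing terms: x(1) = 9,  x(2) = 4,  x(3) = 11,  x(4) = 8,  x(5) = 5,  x(6) = 2,  x(7) = 17,  x(8) = 14,  x(9) = 11.
Since x(9) = x(3) = 11, the sequence is eventually periodic: after a pre-period of length 2 it cycles with period 6.
For k ≥ 3, x(k) depends only on (k - 3) mod 6. (399 - 3) mod 6 = 0, so x(399) = x(3) = 11.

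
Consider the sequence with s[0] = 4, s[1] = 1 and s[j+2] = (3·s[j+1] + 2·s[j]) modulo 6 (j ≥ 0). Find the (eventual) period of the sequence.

4

We have s[0] = 4, s[1] = 1, s[2] = 5, s[3] = 5, s[4] = 1, s[5] = 1, s[6] = 5.
Since (s[5], s[6]) = (s[1], s[2]) = (1, 5) (two consecutive terms determine the rest), the sequence is eventually periodic: after a pre-period of length 1 it cycles with period 4.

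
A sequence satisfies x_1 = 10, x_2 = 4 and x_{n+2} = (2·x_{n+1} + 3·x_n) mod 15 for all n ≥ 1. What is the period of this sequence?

x_1 = 10; x_2 = 4; x_3 = 8; x_4 = 13; x_5 = 5; x_6 = 4; x_7 = 8.
Since (x_6, x_7) = (x_2, x_3) = (4, 8) (two consecutive terms determine the rest), the sequence is eventually periodic: after a pre-period of length 1 it cycles with period 4.

4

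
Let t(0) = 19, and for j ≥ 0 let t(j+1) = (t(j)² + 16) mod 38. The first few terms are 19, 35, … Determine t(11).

Listing terms: t(0) = 19, t(1) = 35, t(2) = 25, t(3) = 33, t(4) = 3, t(5) = 25.
Since t(5) = t(2) = 25, the sequence is eventually periodic: after a pre-period of length 2 it cycles with period 3.
For j ≥ 2, t(j) depends only on (j - 2) mod 3. (11 - 2) mod 3 = 0, so t(11) = t(2) = 25.

25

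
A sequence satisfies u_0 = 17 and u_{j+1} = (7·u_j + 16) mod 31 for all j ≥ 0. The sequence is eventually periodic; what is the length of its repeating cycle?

15

We have u_0 = 17; u_1 = 11; u_2 = 0; u_3 = 16; u_4 = 4; u_5 = 13; u_6 = 14; u_7 = 21; u_8 = 8; u_9 = 10; u_{10} = 24; u_{11} = 29; u_{12} = 2; u_{13} = 30; u_{14} = 9; u_{15} = 17.
The sequence repeats with period 15.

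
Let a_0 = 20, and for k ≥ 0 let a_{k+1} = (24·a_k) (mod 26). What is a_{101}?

We have a_0 = 20, a_1 = 12, a_2 = 2, a_3 = 22, a_4 = 8, a_5 = 10, a_6 = 6, a_7 = 14, a_8 = 24, a_9 = 4, a_{10} = 18, a_{11} = 16, a_{12} = 20.
Since a_{12} = a_0 = 20, the sequence is periodic with period 12.
So a_{101} = a_{0 + ((101-0) mod 12)} = a_5 = 10.

10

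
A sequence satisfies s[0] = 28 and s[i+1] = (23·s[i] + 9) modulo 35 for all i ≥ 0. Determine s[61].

23

s[0] = 28; s[1] = 23; s[2] = 13; s[3] = 28.
Since s[3] = s[0] = 28, the sequence is periodic with period 3.
(61 - 0) mod 3 = 1, so s[61] = s[1] = 23.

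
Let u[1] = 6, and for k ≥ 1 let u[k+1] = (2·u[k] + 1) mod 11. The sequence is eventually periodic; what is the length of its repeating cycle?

Computing terms: u[1] = 6, u[2] = 2, u[3] = 5, u[4] = 0, u[5] = 1, u[6] = 3, u[7] = 7, u[8] = 4, u[9] = 9, u[10] = 8, u[11] = 6.
The sequence repeats with period 10.

10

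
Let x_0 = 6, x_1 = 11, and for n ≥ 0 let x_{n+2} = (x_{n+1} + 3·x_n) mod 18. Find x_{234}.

8

We have x_0 = 6, x_1 = 11, x_2 = 11, x_3 = 8, x_4 = 5, x_5 = 11, x_6 = 8.
Since (x_5, x_6) = (x_2, x_3) = (11, 8) (two consecutive terms determine the rest), the sequence is eventually periodic: after a pre-period of length 2 it cycles with period 3.
For n ≥ 2, x_n depends only on (n - 2) mod 3. (234 - 2) mod 3 = 1, so x_{234} = x_3 = 8.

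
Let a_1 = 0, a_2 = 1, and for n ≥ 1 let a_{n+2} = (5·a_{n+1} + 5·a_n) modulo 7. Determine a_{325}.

0

a_1 = 0; a_2 = 1; a_3 = 5; a_4 = 2; a_5 = 0; a_6 = 3; a_7 = 1; a_8 = 6; a_9 = 0; a_{10} = 2; a_{11} = 3; a_{12} = 4; a_{13} = 0; a_{14} = 6; a_{15} = 2; a_{16} = 5; a_{17} = 0; a_{18} = 4; a_{19} = 6; a_{20} = 1; a_{21} = 0; a_{22} = 5; a_{23} = 4; a_{24} = 3; a_{25} = 0; a_{26} = 1.
The sequence repeats with period 24.
(325 - 1) mod 24 = 12, so a_{325} = a_{13} = 0.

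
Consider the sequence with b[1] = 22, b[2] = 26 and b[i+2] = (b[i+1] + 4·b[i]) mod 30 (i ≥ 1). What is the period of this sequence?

24

Listing terms: b[1] = 22, b[2] = 26, b[3] = 24, b[4] = 8, b[5] = 14, b[6] = 16, b[7] = 12, b[8] = 16, b[9] = 4, b[10] = 8, b[11] = 24, b[12] = 26, b[13] = 2, b[14] = 16, b[15] = 24, b[16] = 28, b[17] = 4, b[18] = 26, b[19] = 12, b[20] = 26, b[21] = 14, b[22] = 28, b[23] = 24, b[24] = 16, b[25] = 22, b[26] = 26.
The sequence repeats with period 24.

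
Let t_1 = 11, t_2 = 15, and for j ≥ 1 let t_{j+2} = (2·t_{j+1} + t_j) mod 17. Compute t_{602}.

2

Listing terms: t_1 = 11, t_2 = 15, t_3 = 7, t_4 = 12, t_5 = 14, t_6 = 6, t_7 = 9, t_8 = 7, t_9 = 6, t_{10} = 2, t_{11} = 10, t_{12} = 5, t_{13} = 3, t_{14} = 11, t_{15} = 8, t_{16} = 10, t_{17} = 11, t_{18} = 15.
Since (t_{17}, t_{18}) = (t_1, t_2) = (11, 15) (two consecutive terms determine the rest), the sequence is periodic with period 16.
So t_{602} = t_{1 + ((602-1) mod 16)} = t_{10} = 2.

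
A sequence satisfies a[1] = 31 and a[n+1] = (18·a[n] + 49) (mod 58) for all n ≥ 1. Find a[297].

Listing terms: a[1] = 31,  a[2] = 27,  a[3] = 13,  a[4] = 51,  a[5] = 39,  a[6] = 55,  a[7] = 53,  a[8] = 17,  a[9] = 7,  a[10] = 1,  a[11] = 9,  a[12] = 37,  a[13] = 19,  a[14] = 43,  a[15] = 11,  a[16] = 15,  a[17] = 29,  a[18] = 49,  a[19] = 3,  a[20] = 45,  a[21] = 47,  a[22] = 25,  a[23] = 35,  a[24] = 41,  a[25] = 33,  a[26] = 5,  a[27] = 23,  a[28] = 57,  a[29] = 31.
The sequence repeats with period 28.
So a[297] = a[1 + ((297-1) mod 28)] = a[17] = 29.

29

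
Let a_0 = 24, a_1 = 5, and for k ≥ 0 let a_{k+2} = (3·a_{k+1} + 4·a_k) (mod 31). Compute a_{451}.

We have a_0 = 24, a_1 = 5, a_2 = 18, a_3 = 12, a_4 = 15, a_5 = 0, a_6 = 29, a_7 = 25, a_8 = 5, a_9 = 22, a_{10} = 24, a_{11} = 5.
The sequence repeats with period 10.
(451 - 0) mod 10 = 1, so a_{451} = a_1 = 5.

5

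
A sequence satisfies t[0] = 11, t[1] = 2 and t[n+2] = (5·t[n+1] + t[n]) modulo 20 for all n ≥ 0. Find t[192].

11

We have t[0] = 11; t[1] = 2; t[2] = 1; t[3] = 7; t[4] = 16; t[5] = 7; t[6] = 11; t[7] = 2.
Since (t[6], t[7]) = (t[0], t[1]) = (11, 2) (two consecutive terms determine the rest), the sequence is periodic with period 6.
So t[192] = t[0 + ((192-0) mod 6)] = t[0] = 11.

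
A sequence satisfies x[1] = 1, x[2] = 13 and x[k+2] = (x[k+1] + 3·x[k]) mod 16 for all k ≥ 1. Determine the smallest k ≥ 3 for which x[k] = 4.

12

Computing terms: x[1] = 1, x[2] = 13, x[3] = 0, x[4] = 7, x[5] = 7, x[6] = 12, x[7] = 1, x[8] = 5, x[9] = 8, x[10] = 7, x[11] = 15, x[12] = 4, x[13] = 1, x[14] = 13.
The sequence repeats with period 12.
The value 4 first appears (with k ≥ 3) at x[12].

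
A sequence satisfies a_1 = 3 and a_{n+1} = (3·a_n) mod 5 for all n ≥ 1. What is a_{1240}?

1

a_1 = 3; a_2 = 4; a_3 = 2; a_4 = 1; a_5 = 3.
Since a_5 = a_1 = 3, the sequence is periodic with period 4.
(1240 - 1) mod 4 = 3, so a_{1240} = a_4 = 1.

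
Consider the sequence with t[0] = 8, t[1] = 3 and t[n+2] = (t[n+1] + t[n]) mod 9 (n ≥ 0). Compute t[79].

Listing terms: t[0] = 8,  t[1] = 3,  t[2] = 2,  t[3] = 5,  t[4] = 7,  t[5] = 3,  t[6] = 1,  t[7] = 4,  t[8] = 5,  t[9] = 0,  t[10] = 5,  t[11] = 5,  t[12] = 1,  t[13] = 6,  t[14] = 7,  t[15] = 4,  t[16] = 2,  t[17] = 6,  t[18] = 8,  t[19] = 5,  t[20] = 4,  t[21] = 0,  t[22] = 4,  t[23] = 4,  t[24] = 8,  t[25] = 3.
Since (t[24], t[25]) = (t[0], t[1]) = (8, 3) (two consecutive terms determine the rest), the sequence is periodic with period 24.
So t[79] = t[0 + ((79-0) mod 24)] = t[7] = 4.

4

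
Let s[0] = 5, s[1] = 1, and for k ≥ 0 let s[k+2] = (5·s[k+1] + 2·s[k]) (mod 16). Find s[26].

7

s[0] = 5, s[1] = 1, s[2] = 15, s[3] = 13, s[4] = 15, s[5] = 5, s[6] = 7, s[7] = 13, s[8] = 15.
Since (s[7], s[8]) = (s[3], s[4]) = (13, 15) (two consecutive terms determine the rest), the sequence is eventually periodic: after a pre-period of length 3 it cycles with period 4.
For k ≥ 3, s[k] depends only on (k - 3) mod 4. (26 - 3) mod 4 = 3, so s[26] = s[6] = 7.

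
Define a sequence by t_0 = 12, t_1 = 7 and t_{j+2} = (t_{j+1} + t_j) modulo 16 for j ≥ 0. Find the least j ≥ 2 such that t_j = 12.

t_0 = 12, t_1 = 7, t_2 = 3, t_3 = 10, t_4 = 13, t_5 = 7, t_6 = 4, t_7 = 11, t_8 = 15, t_9 = 10, t_{10} = 9, t_{11} = 3, t_{12} = 12, t_{13} = 15, t_{14} = 11, t_{15} = 10, t_{16} = 5, t_{17} = 15, t_{18} = 4, t_{19} = 3, t_{20} = 7, t_{21} = 10, t_{22} = 1, t_{23} = 11, t_{24} = 12, t_{25} = 7.
The sequence repeats with period 24.
The value 12 first appears (with j ≥ 2) at t_{12}.

12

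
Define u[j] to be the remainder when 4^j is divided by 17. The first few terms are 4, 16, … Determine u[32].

1

u[1] = 4, u[2] = 16, u[3] = 13, u[4] = 1, u[5] = 4.
Since u[5] = u[1] = 4, the sequence is periodic with period 4.
(32 - 1) mod 4 = 3, so u[32] = u[4] = 1.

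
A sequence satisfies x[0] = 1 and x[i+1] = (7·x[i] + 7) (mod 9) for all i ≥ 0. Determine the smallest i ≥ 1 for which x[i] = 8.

Computing terms: x[0] = 1, x[1] = 5, x[2] = 6, x[3] = 4, x[4] = 8, x[5] = 0, x[6] = 7, x[7] = 2, x[8] = 3, x[9] = 1.
Since x[9] = x[0] = 1, the sequence is periodic with period 9.
The value 8 first appears (with i ≥ 1) at x[4].

4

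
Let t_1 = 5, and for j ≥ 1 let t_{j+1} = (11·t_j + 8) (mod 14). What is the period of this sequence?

3

Listing terms: t_1 = 5, t_2 = 7, t_3 = 1, t_4 = 5.
The sequence repeats with period 3.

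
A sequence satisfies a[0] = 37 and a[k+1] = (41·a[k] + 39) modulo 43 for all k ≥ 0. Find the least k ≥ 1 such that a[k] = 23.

2

Listing terms: a[0] = 37,  a[1] = 8,  a[2] = 23,  a[3] = 36,  a[4] = 10,  a[5] = 19,  a[6] = 1,  a[7] = 37.
The sequence repeats with period 7.
The value 23 first appears (with k ≥ 1) at a[2].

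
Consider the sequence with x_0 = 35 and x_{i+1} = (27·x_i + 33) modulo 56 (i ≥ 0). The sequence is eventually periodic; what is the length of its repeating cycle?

We have x_0 = 35, x_1 = 26, x_2 = 7, x_3 = 54, x_4 = 35.
Since x_4 = x_0 = 35, the sequence is periodic with period 4.

4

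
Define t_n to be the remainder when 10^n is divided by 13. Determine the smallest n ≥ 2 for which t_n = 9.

2

Computing terms: t_1 = 10; t_2 = 9; t_3 = 12; t_4 = 3; t_5 = 4; t_6 = 1; t_7 = 10.
The sequence repeats with period 6.
The value 9 first appears (with n ≥ 2) at t_2.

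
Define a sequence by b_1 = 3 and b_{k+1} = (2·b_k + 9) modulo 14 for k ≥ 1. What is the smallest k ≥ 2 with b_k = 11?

3

b_1 = 3,  b_2 = 1,  b_3 = 11,  b_4 = 3.
Since b_4 = b_1 = 3, the sequence is periodic with period 3.
The value 11 first appears (with k ≥ 2) at b_3.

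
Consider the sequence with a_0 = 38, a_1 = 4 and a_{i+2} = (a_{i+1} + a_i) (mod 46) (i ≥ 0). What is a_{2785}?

a_0 = 38, a_1 = 4, a_2 = 42, a_3 = 0, a_4 = 42, a_5 = 42, a_6 = 38, a_7 = 34, a_8 = 26, a_9 = 14, a_{10} = 40, a_{11} = 8, a_{12} = 2, a_{13} = 10, a_{14} = 12, a_{15} = 22, a_{16} = 34, a_{17} = 10, a_{18} = 44, a_{19} = 8, a_{20} = 6, a_{21} = 14, a_{22} = 20, a_{23} = 34, a_{24} = 8, a_{25} = 42, a_{26} = 4, a_{27} = 0, a_{28} = 4, a_{29} = 4, a_{30} = 8, a_{31} = 12, a_{32} = 20, a_{33} = 32, a_{34} = 6, a_{35} = 38, a_{36} = 44, a_{37} = 36, a_{38} = 34, a_{39} = 24, a_{40} = 12, a_{41} = 36, a_{42} = 2, a_{43} = 38, a_{44} = 40, a_{45} = 32, a_{46} = 26, a_{47} = 12, a_{48} = 38, a_{49} = 4.
Since (a_{48}, a_{49}) = (a_0, a_1) = (38, 4) (two consecutive terms determine the rest), the sequence is periodic with period 48.
So a_{2785} = a_{0 + ((2785-0) mod 48)} = a_1 = 4.

4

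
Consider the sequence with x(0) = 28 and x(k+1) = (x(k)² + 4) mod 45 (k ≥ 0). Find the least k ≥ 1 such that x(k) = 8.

3

Computing terms: x(0) = 28, x(1) = 23, x(2) = 38, x(3) = 8, x(4) = 23.
Since x(4) = x(1) = 23, the sequence is eventually periodic: after a pre-period of length 1 it cycles with period 3.
The value 8 first appears (with k ≥ 1) at x(3).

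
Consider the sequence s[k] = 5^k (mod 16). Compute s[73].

We have s[1] = 5; s[2] = 9; s[3] = 13; s[4] = 1; s[5] = 5.
Since s[5] = s[1] = 5, the sequence is periodic with period 4.
So s[73] = s[1 + ((73-1) mod 4)] = s[1] = 5.

5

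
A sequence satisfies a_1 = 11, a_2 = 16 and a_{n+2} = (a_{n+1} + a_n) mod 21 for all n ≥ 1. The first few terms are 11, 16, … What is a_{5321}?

a_1 = 11, a_2 = 16, a_3 = 6, a_4 = 1, a_5 = 7, a_6 = 8, a_7 = 15, a_8 = 2, a_9 = 17, a_{10} = 19, a_{11} = 15, a_{12} = 13, a_{13} = 7, a_{14} = 20, a_{15} = 6, a_{16} = 5, a_{17} = 11, a_{18} = 16.
Since (a_{17}, a_{18}) = (a_1, a_2) = (11, 16) (two consecutive terms determine the rest), the sequence is periodic with period 16.
So a_{5321} = a_{1 + ((5321-1) mod 16)} = a_9 = 17.

17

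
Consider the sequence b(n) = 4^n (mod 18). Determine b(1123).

4

We have b(1) = 4; b(2) = 16; b(3) = 10; b(4) = 4.
The sequence repeats with period 3.
(1123 - 1) mod 3 = 0, so b(1123) = b(1) = 4.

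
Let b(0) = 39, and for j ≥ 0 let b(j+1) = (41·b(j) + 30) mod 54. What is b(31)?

9

Listing terms: b(0) = 39,  b(1) = 9,  b(2) = 21,  b(3) = 27,  b(4) = 3,  b(5) = 45,  b(6) = 39.
The sequence repeats with period 6.
(31 - 0) mod 6 = 1, so b(31) = b(1) = 9.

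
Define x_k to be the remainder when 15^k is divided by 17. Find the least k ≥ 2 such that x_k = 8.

7

Computing terms: x_1 = 15, x_2 = 4, x_3 = 9, x_4 = 16, x_5 = 2, x_6 = 13, x_7 = 8, x_8 = 1, x_9 = 15.
The sequence repeats with period 8.
The value 8 first appears (with k ≥ 2) at x_7.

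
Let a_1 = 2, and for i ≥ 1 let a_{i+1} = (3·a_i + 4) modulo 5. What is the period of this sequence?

4

Listing terms: a_1 = 2, a_2 = 0, a_3 = 4, a_4 = 1, a_5 = 2.
The sequence repeats with period 4.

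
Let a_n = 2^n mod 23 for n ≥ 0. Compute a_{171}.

a_0 = 1, a_1 = 2, a_2 = 4, a_3 = 8, a_4 = 16, a_5 = 9, a_6 = 18, a_7 = 13, a_8 = 3, a_9 = 6, a_{10} = 12, a_{11} = 1.
The sequence repeats with period 11.
(171 - 0) mod 11 = 6, so a_{171} = a_6 = 18.

18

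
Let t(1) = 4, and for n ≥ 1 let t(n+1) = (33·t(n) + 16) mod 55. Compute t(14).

38

Computing terms: t(1) = 4,  t(2) = 38,  t(3) = 5,  t(4) = 16,  t(5) = 49,  t(6) = 38.
Since t(6) = t(2) = 38, the sequence is eventually periodic: after a pre-period of length 1 it cycles with period 4.
For n ≥ 2, t(n) depends only on (n - 2) mod 4. (14 - 2) mod 4 = 0, so t(14) = t(2) = 38.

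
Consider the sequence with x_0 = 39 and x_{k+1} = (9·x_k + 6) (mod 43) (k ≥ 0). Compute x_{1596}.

39

Listing terms: x_0 = 39,  x_1 = 13,  x_2 = 37,  x_3 = 38,  x_4 = 4,  x_5 = 42,  x_6 = 40,  x_7 = 22,  x_8 = 32,  x_9 = 36,  x_{10} = 29,  x_{11} = 9,  x_{12} = 1,  x_{13} = 15,  x_{14} = 12,  x_{15} = 28,  x_{16} = 0,  x_{17} = 6,  x_{18} = 17,  x_{19} = 30,  x_{20} = 18,  x_{21} = 39.
Since x_{21} = x_0 = 39, the sequence is periodic with period 21.
So x_{1596} = x_{0 + ((1596-0) mod 21)} = x_0 = 39.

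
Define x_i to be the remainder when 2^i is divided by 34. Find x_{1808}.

18

Listing terms: x_0 = 1, x_1 = 2, x_2 = 4, x_3 = 8, x_4 = 16, x_5 = 32, x_6 = 30, x_7 = 26, x_8 = 18, x_9 = 2.
Since x_9 = x_1 = 2, the sequence is eventually periodic: after a pre-period of length 1 it cycles with period 8.
For i ≥ 1, x_i depends only on (i - 1) mod 8. (1808 - 1) mod 8 = 7, so x_{1808} = x_8 = 18.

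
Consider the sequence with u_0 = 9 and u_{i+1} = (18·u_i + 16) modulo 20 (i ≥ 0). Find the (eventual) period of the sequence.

Listing terms: u_0 = 9, u_1 = 18, u_2 = 0, u_3 = 16, u_4 = 4, u_5 = 8, u_6 = 0.
Since u_6 = u_2 = 0, the sequence is eventually periodic: after a pre-period of length 2 it cycles with period 4.

4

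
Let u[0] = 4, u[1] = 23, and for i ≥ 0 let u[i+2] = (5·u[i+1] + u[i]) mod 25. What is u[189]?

u[0] = 4; u[1] = 23; u[2] = 19; u[3] = 18; u[4] = 9; u[5] = 13; u[6] = 24; u[7] = 8; u[8] = 14; u[9] = 3; u[10] = 4; u[11] = 23.
Since (u[10], u[11]) = (u[0], u[1]) = (4, 23) (two consecutive terms determine the rest), the sequence is periodic with period 10.
(189 - 0) mod 10 = 9, so u[189] = u[9] = 3.

3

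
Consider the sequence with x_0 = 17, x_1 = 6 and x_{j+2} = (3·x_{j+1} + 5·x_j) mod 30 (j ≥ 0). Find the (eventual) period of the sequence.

x_0 = 17, x_1 = 6, x_2 = 13, x_3 = 9, x_4 = 2, x_5 = 21, x_6 = 13, x_7 = 24, x_8 = 17, x_9 = 21, x_{10} = 28, x_{11} = 9, x_{12} = 17, x_{13} = 6.
The sequence repeats with period 12.

12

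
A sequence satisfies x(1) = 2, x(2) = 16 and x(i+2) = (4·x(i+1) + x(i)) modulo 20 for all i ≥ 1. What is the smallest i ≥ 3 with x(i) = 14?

13

Computing terms: x(1) = 2,  x(2) = 16,  x(3) = 6,  x(4) = 0,  x(5) = 6,  x(6) = 4,  x(7) = 2,  x(8) = 12,  x(9) = 10,  x(10) = 12,  x(11) = 18,  x(12) = 4,  x(13) = 14,  x(14) = 0,  x(15) = 14,  x(16) = 16,  x(17) = 18,  x(18) = 8,  x(19) = 10,  x(20) = 8,  x(21) = 2,  x(22) = 16.
The sequence repeats with period 20.
The value 14 first appears (with i ≥ 3) at x(13).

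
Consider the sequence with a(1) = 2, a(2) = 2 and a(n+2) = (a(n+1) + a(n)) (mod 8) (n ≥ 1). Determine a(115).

2

Listing terms: a(1) = 2, a(2) = 2, a(3) = 4, a(4) = 6, a(5) = 2, a(6) = 0, a(7) = 2, a(8) = 2.
The sequence repeats with period 6.
So a(115) = a(1 + ((115-1) mod 6)) = a(1) = 2.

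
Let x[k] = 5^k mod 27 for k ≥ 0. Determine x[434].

We have x[0] = 1; x[1] = 5; x[2] = 25; x[3] = 17; x[4] = 4; x[5] = 20; x[6] = 19; x[7] = 14; x[8] = 16; x[9] = 26; x[10] = 22; x[11] = 2; x[12] = 10; x[13] = 23; x[14] = 7; x[15] = 8; x[16] = 13; x[17] = 11; x[18] = 1.
The sequence repeats with period 18.
So x[434] = x[0 + ((434-0) mod 18)] = x[2] = 25.

25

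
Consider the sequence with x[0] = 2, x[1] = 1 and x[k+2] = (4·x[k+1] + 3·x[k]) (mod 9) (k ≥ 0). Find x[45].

We have x[0] = 2, x[1] = 1, x[2] = 1, x[3] = 7, x[4] = 4, x[5] = 1, x[6] = 7.
Since (x[5], x[6]) = (x[2], x[3]) = (1, 7) (two consecutive terms determine the rest), the sequence is eventually periodic: after a pre-period of length 2 it cycles with period 3.
For k ≥ 2, x[k] depends only on (k - 2) mod 3. (45 - 2) mod 3 = 1, so x[45] = x[3] = 7.

7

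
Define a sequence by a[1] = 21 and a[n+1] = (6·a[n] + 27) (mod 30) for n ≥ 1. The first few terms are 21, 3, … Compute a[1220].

9

We have a[1] = 21; a[2] = 3; a[3] = 15; a[4] = 27; a[5] = 9; a[6] = 21.
Since a[6] = a[1] = 21, the sequence is periodic with period 5.
So a[1220] = a[1 + ((1220-1) mod 5)] = a[5] = 9.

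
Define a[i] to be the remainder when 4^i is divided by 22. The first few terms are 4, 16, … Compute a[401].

Computing terms: a[1] = 4; a[2] = 16; a[3] = 20; a[4] = 14; a[5] = 12; a[6] = 4.
Since a[6] = a[1] = 4, the sequence is periodic with period 5.
So a[401] = a[1 + ((401-1) mod 5)] = a[1] = 4.

4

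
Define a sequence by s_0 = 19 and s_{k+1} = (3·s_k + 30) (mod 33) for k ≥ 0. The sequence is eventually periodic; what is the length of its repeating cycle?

s_0 = 19, s_1 = 21, s_2 = 27, s_3 = 12, s_4 = 0, s_5 = 30, s_6 = 21.
Since s_6 = s_1 = 21, the sequence is eventually periodic: after a pre-period of length 1 it cycles with period 5.

5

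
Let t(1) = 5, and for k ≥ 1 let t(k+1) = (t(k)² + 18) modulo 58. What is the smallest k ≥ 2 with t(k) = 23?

4

Listing terms: t(1) = 5,  t(2) = 43,  t(3) = 11,  t(4) = 23,  t(5) = 25,  t(6) = 5.
Since t(6) = t(1) = 5, the sequence is periodic with period 5.
The value 23 first appears (with k ≥ 2) at t(4).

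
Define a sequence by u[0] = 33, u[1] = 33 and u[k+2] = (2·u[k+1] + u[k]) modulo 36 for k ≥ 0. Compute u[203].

15

We have u[0] = 33; u[1] = 33; u[2] = 27; u[3] = 15; u[4] = 21; u[5] = 21; u[6] = 27; u[7] = 3; u[8] = 33; u[9] = 33.
The sequence repeats with period 8.
(203 - 0) mod 8 = 3, so u[203] = u[3] = 15.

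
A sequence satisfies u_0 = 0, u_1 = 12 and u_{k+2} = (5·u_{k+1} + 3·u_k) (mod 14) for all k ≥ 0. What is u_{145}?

We have u_0 = 0; u_1 = 12; u_2 = 4; u_3 = 0; u_4 = 12.
The sequence repeats with period 3.
(145 - 0) mod 3 = 1, so u_{145} = u_1 = 12.

12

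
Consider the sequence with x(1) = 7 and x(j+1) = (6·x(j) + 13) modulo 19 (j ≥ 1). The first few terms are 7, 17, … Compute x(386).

4

Listing terms: x(1) = 7; x(2) = 17; x(3) = 1; x(4) = 0; x(5) = 13; x(6) = 15; x(7) = 8; x(8) = 4; x(9) = 18; x(10) = 7.
The sequence repeats with period 9.
(386 - 1) mod 9 = 7, so x(386) = x(8) = 4.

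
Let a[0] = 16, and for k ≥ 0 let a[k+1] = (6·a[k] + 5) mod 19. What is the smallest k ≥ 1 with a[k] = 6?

1

a[0] = 16,  a[1] = 6,  a[2] = 3,  a[3] = 4,  a[4] = 10,  a[5] = 8,  a[6] = 15,  a[7] = 0,  a[8] = 5,  a[9] = 16.
The sequence repeats with period 9.
The value 6 first appears (with k ≥ 1) at a[1].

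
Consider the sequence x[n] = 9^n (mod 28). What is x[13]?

9

Computing terms: x[0] = 1; x[1] = 9; x[2] = 25; x[3] = 1.
Since x[3] = x[0] = 1, the sequence is periodic with period 3.
(13 - 0) mod 3 = 1, so x[13] = x[1] = 9.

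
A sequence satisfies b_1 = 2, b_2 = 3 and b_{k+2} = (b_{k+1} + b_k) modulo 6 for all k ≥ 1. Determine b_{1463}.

1

Computing terms: b_1 = 2, b_2 = 3, b_3 = 5, b_4 = 2, b_5 = 1, b_6 = 3, b_7 = 4, b_8 = 1, b_9 = 5, b_{10} = 0, b_{11} = 5, b_{12} = 5, b_{13} = 4, b_{14} = 3, b_{15} = 1, b_{16} = 4, b_{17} = 5, b_{18} = 3, b_{19} = 2, b_{20} = 5, b_{21} = 1, b_{22} = 0, b_{23} = 1, b_{24} = 1, b_{25} = 2, b_{26} = 3.
The sequence repeats with period 24.
(1463 - 1) mod 24 = 22, so b_{1463} = b_{23} = 1.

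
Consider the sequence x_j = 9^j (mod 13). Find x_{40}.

9

x_0 = 1,  x_1 = 9,  x_2 = 3,  x_3 = 1.
Since x_3 = x_0 = 1, the sequence is periodic with period 3.
(40 - 0) mod 3 = 1, so x_{40} = x_1 = 9.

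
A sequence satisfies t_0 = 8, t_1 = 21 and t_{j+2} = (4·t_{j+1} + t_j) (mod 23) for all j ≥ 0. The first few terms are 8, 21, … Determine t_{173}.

11

t_0 = 8, t_1 = 21, t_2 = 0, t_3 = 21, t_4 = 15, t_5 = 12, t_6 = 17, t_7 = 11, t_8 = 15, t_9 = 2, t_{10} = 0, t_{11} = 2, t_{12} = 8, t_{13} = 11, t_{14} = 6, t_{15} = 12, t_{16} = 8, t_{17} = 21.
The sequence repeats with period 16.
So t_{173} = t_{0 + ((173-0) mod 16)} = t_{13} = 11.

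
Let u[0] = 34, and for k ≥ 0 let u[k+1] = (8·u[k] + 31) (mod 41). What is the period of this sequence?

We have u[0] = 34, u[1] = 16, u[2] = 36, u[3] = 32, u[4] = 0, u[5] = 31, u[6] = 33, u[7] = 8, u[8] = 13, u[9] = 12, u[10] = 4, u[11] = 22, u[12] = 2, u[13] = 6, u[14] = 38, u[15] = 7, u[16] = 5, u[17] = 30, u[18] = 25, u[19] = 26, u[20] = 34.
The sequence repeats with period 20.

20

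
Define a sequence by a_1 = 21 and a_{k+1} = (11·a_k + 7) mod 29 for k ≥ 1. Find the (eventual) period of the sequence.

Computing terms: a_1 = 21; a_2 = 6; a_3 = 15; a_4 = 27; a_5 = 14; a_6 = 16; a_7 = 9; a_8 = 19; a_9 = 13; a_{10} = 5; a_{11} = 4; a_{12} = 22; a_{13} = 17; a_{14} = 20; a_{15} = 24; a_{16} = 10; a_{17} = 1; a_{18} = 18; a_{19} = 2; a_{20} = 0; a_{21} = 7; a_{22} = 26; a_{23} = 3; a_{24} = 11; a_{25} = 12; a_{26} = 23; a_{27} = 28; a_{28} = 25; a_{29} = 21.
Since a_{29} = a_1 = 21, the sequence is periodic with period 28.

28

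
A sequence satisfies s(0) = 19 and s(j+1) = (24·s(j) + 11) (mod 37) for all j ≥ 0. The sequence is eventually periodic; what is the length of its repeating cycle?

36

Computing terms: s(0) = 19,  s(1) = 23,  s(2) = 8,  s(3) = 18,  s(4) = 36,  s(5) = 24,  s(6) = 32,  s(7) = 2,  s(8) = 22,  s(9) = 21,  s(10) = 34,  s(11) = 13,  s(12) = 27,  s(13) = 30,  s(14) = 28,  s(15) = 17,  s(16) = 12,  s(17) = 3,  s(18) = 9,  s(19) = 5,  s(20) = 20,  s(21) = 10,  s(22) = 29,  s(23) = 4,  s(24) = 33,  s(25) = 26,  s(26) = 6,  s(27) = 7,  s(28) = 31,  s(29) = 15,  s(30) = 1,  s(31) = 35,  s(32) = 0,  s(33) = 11,  s(34) = 16,  s(35) = 25,  s(36) = 19.
The sequence repeats with period 36.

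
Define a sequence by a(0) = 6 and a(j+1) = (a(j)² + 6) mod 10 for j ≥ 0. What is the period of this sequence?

Computing terms: a(0) = 6,  a(1) = 2,  a(2) = 0,  a(3) = 6.
Since a(3) = a(0) = 6, the sequence is periodic with period 3.

3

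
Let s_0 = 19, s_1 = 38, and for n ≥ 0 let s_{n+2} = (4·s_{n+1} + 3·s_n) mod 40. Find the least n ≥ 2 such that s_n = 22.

Computing terms: s_0 = 19; s_1 = 38; s_2 = 9; s_3 = 30; s_4 = 27; s_5 = 38; s_6 = 33; s_7 = 6; s_8 = 3; s_9 = 30; s_{10} = 9; s_{11} = 6; s_{12} = 11; s_{13} = 22; s_{14} = 1; s_{15} = 30; s_{16} = 3; s_{17} = 22; s_{18} = 17; s_{19} = 14; s_{20} = 27; s_{21} = 30; s_{22} = 1; s_{23} = 14; s_{24} = 19; s_{25} = 38.
The sequence repeats with period 24.
The value 22 first appears (with n ≥ 2) at s_{13}.

13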